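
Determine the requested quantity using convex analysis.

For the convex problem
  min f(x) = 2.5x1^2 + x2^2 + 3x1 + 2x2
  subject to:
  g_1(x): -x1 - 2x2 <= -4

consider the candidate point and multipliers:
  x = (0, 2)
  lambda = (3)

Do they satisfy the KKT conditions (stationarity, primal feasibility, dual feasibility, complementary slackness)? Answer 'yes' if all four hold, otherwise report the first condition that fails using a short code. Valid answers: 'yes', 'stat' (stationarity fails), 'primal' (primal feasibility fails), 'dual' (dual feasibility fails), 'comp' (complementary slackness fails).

Gradient of f: grad f(x) = Q x + c = (3, 6)
Constraint values g_i(x) = a_i^T x - b_i:
  g_1((0, 2)) = 0
Stationarity residual: grad f(x) + sum_i lambda_i a_i = (0, 0)
  -> stationarity OK
Primal feasibility (all g_i <= 0): OK
Dual feasibility (all lambda_i >= 0): OK
Complementary slackness (lambda_i * g_i(x) = 0 for all i): OK

Verdict: yes, KKT holds.

yes


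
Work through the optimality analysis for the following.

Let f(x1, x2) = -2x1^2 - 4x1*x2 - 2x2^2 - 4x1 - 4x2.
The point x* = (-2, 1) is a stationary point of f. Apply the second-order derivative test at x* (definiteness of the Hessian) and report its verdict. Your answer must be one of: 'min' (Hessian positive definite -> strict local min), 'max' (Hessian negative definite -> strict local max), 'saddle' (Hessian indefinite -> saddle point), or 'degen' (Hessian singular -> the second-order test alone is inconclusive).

Compute the Hessian H = grad^2 f:
  H = [[-4, -4], [-4, -4]]
Verify stationarity: grad f(x*) = H x* + g = (0, 0).
Eigenvalues of H: -8, 0.
H has a zero eigenvalue (singular; negative semidefinite but not definite), so H is neither positive definite, negative definite, nor indefinite. The second-order test alone is inconclusive -> degen.
(Indeed, f is constant along the null direction of H through x*, so x* is not a strict local extremum.)

degen


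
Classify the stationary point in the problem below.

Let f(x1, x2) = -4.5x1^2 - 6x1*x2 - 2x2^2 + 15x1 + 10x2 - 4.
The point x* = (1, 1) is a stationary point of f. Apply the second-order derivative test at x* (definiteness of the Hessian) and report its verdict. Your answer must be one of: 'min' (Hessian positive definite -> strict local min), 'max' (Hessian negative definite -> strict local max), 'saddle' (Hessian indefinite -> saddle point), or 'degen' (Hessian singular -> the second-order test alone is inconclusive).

Compute the Hessian H = grad^2 f:
  H = [[-9, -6], [-6, -4]]
Verify stationarity: grad f(x*) = H x* + g = (0, 0).
Eigenvalues of H: -13, 0.
H has a zero eigenvalue (singular; negative semidefinite but not definite), so H is neither positive definite, negative definite, nor indefinite. The second-order test alone is inconclusive -> degen.
(Indeed, f is constant along the null direction of H through x*, so x* is not a strict local extremum.)

degen


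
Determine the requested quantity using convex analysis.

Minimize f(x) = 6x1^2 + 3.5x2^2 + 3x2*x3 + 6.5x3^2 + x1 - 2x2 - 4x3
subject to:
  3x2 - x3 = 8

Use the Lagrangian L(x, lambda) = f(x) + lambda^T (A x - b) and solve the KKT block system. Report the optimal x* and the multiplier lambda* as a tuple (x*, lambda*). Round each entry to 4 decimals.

Form the Lagrangian:
  L(x, lambda) = (1/2) x^T Q x + c^T x + lambda^T (A x - b)
Stationarity (grad_x L = 0): Q x + c + A^T lambda = 0.
Primal feasibility: A x = b.

This gives the KKT block system:
  [ Q   A^T ] [ x     ]   [-c ]
  [ A    0  ] [ lambda ] = [ b ]

Solving the linear system:
  x*      = (-0.0833, 2.4648, -0.6056)
  lambda* = (-4.4789)
  f(x*)   = 16.6203

x* = (-0.0833, 2.4648, -0.6056), lambda* = (-4.4789)


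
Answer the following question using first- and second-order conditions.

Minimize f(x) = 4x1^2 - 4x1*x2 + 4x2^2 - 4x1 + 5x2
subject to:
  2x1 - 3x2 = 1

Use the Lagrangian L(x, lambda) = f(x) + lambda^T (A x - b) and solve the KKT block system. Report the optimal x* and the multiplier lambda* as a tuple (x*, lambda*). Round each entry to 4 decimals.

Form the Lagrangian:
  L(x, lambda) = (1/2) x^T Q x + c^T x + lambda^T (A x - b)
Stationarity (grad_x L = 0): Q x + c + A^T lambda = 0.
Primal feasibility: A x = b.

This gives the KKT block system:
  [ Q   A^T ] [ x     ]   [-c ]
  [ A    0  ] [ lambda ] = [ b ]

Solving the linear system:
  x*      = (0.1786, -0.2143)
  lambda* = (0.8571)
  f(x*)   = -1.3214

x* = (0.1786, -0.2143), lambda* = (0.8571)


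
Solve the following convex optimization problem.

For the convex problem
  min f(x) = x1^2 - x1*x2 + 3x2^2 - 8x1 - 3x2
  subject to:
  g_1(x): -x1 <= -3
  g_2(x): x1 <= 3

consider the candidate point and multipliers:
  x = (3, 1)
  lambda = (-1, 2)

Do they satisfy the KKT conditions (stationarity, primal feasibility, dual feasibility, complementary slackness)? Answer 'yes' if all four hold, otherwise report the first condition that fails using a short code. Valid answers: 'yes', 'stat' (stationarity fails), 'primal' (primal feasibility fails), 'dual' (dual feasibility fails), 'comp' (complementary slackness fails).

Gradient of f: grad f(x) = Q x + c = (-3, 0)
Constraint values g_i(x) = a_i^T x - b_i:
  g_1((3, 1)) = 0
  g_2((3, 1)) = 0
Stationarity residual: grad f(x) + sum_i lambda_i a_i = (0, 0)
  -> stationarity OK
Primal feasibility (all g_i <= 0): OK
Dual feasibility (all lambda_i >= 0): FAILS
Complementary slackness (lambda_i * g_i(x) = 0 for all i): OK

Verdict: the first failing condition is dual_feasibility -> dual.

dual


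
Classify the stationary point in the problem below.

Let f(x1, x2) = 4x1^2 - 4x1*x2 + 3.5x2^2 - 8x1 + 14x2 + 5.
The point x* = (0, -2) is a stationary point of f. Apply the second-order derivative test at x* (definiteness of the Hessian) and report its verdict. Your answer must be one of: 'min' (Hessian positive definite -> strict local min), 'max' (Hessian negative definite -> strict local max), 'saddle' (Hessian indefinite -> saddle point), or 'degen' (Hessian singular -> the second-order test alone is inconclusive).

Compute the Hessian H = grad^2 f:
  H = [[8, -4], [-4, 7]]
Verify stationarity: grad f(x*) = H x* + g = (0, 0).
Eigenvalues of H: 3.4689, 11.5311.
Both eigenvalues > 0, so H is positive definite -> x* is a strict local min.

min


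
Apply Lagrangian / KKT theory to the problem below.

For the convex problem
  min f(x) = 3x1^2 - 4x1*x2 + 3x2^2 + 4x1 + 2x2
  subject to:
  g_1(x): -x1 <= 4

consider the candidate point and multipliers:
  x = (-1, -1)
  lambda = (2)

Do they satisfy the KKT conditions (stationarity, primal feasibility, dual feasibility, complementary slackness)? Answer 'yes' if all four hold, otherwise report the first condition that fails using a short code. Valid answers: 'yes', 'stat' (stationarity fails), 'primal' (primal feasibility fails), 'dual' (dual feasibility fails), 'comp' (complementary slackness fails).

Gradient of f: grad f(x) = Q x + c = (2, 0)
Constraint values g_i(x) = a_i^T x - b_i:
  g_1((-1, -1)) = -3
Stationarity residual: grad f(x) + sum_i lambda_i a_i = (0, 0)
  -> stationarity OK
Primal feasibility (all g_i <= 0): OK
Dual feasibility (all lambda_i >= 0): OK
Complementary slackness (lambda_i * g_i(x) = 0 for all i): FAILS

Verdict: the first failing condition is complementary_slackness -> comp.

comp


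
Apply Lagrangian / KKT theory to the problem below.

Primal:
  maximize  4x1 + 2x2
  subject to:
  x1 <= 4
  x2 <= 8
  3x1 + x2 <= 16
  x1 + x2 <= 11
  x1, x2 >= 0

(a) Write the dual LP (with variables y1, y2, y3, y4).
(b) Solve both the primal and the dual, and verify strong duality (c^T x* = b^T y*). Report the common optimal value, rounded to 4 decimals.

The standard primal-dual pair for 'max c^T x s.t. A x <= b, x >= 0' is:
  Dual:  min b^T y  s.t.  A^T y >= c,  y >= 0.

So the dual LP is:
  minimize  4y1 + 8y2 + 16y3 + 11y4
  subject to:
    y1 + 3y3 + y4 >= 4
    y2 + y3 + y4 >= 2
    y1, y2, y3, y4 >= 0

Solving the primal: x* = (2.6667, 8).
  primal value c^T x* = 26.6667.
Solving the dual: y* = (0, 0.6667, 1.3333, 0).
  dual value b^T y* = 26.6667.
Strong duality: c^T x* = b^T y*. Confirmed.

26.6667


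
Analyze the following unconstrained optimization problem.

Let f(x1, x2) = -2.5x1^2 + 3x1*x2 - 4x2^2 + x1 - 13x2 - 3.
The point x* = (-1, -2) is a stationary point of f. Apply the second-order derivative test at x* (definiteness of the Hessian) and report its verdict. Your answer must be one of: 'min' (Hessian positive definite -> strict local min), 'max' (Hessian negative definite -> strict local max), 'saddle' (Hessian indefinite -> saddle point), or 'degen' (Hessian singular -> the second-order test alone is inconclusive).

Compute the Hessian H = grad^2 f:
  H = [[-5, 3], [3, -8]]
Verify stationarity: grad f(x*) = H x* + g = (0, 0).
Eigenvalues of H: -9.8541, -3.1459.
Both eigenvalues < 0, so H is negative definite -> x* is a strict local max.

max


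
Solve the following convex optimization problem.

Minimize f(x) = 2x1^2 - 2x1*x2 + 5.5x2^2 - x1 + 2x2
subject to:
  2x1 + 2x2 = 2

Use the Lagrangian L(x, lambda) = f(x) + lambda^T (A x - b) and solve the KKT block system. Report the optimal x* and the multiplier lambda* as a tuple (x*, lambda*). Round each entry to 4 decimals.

Form the Lagrangian:
  L(x, lambda) = (1/2) x^T Q x + c^T x + lambda^T (A x - b)
Stationarity (grad_x L = 0): Q x + c + A^T lambda = 0.
Primal feasibility: A x = b.

This gives the KKT block system:
  [ Q   A^T ] [ x     ]   [-c ]
  [ A    0  ] [ lambda ] = [ b ]

Solving the linear system:
  x*      = (0.8421, 0.1579)
  lambda* = (-1.0263)
  f(x*)   = 0.7632

x* = (0.8421, 0.1579), lambda* = (-1.0263)


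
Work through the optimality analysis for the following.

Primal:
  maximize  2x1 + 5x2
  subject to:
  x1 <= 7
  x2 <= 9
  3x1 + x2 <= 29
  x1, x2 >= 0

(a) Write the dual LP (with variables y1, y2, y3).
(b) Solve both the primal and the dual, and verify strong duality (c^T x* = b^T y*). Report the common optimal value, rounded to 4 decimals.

The standard primal-dual pair for 'max c^T x s.t. A x <= b, x >= 0' is:
  Dual:  min b^T y  s.t.  A^T y >= c,  y >= 0.

So the dual LP is:
  minimize  7y1 + 9y2 + 29y3
  subject to:
    y1 + 3y3 >= 2
    y2 + y3 >= 5
    y1, y2, y3 >= 0

Solving the primal: x* = (6.6667, 9).
  primal value c^T x* = 58.3333.
Solving the dual: y* = (0, 4.3333, 0.6667).
  dual value b^T y* = 58.3333.
Strong duality: c^T x* = b^T y*. Confirmed.

58.3333


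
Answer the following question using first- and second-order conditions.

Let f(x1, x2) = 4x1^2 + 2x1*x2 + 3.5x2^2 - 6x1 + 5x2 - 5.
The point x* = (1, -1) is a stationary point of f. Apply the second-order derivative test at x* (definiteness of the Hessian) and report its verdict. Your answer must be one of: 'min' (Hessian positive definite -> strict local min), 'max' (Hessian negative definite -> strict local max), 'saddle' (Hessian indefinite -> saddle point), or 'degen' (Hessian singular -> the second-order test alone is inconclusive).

Compute the Hessian H = grad^2 f:
  H = [[8, 2], [2, 7]]
Verify stationarity: grad f(x*) = H x* + g = (0, 0).
Eigenvalues of H: 5.4384, 9.5616.
Both eigenvalues > 0, so H is positive definite -> x* is a strict local min.

min


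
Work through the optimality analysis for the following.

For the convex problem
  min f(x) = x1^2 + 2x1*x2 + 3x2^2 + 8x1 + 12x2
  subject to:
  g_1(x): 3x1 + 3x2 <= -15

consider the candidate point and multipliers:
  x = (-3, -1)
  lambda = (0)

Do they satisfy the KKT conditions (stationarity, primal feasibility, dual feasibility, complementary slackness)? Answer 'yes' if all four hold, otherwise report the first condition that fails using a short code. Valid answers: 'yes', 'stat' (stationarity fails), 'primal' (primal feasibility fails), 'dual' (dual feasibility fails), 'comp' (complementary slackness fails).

Gradient of f: grad f(x) = Q x + c = (0, 0)
Constraint values g_i(x) = a_i^T x - b_i:
  g_1((-3, -1)) = 3
Stationarity residual: grad f(x) + sum_i lambda_i a_i = (0, 0)
  -> stationarity OK
Primal feasibility (all g_i <= 0): FAILS
Dual feasibility (all lambda_i >= 0): OK
Complementary slackness (lambda_i * g_i(x) = 0 for all i): OK

Verdict: the first failing condition is primal_feasibility -> primal.

primal


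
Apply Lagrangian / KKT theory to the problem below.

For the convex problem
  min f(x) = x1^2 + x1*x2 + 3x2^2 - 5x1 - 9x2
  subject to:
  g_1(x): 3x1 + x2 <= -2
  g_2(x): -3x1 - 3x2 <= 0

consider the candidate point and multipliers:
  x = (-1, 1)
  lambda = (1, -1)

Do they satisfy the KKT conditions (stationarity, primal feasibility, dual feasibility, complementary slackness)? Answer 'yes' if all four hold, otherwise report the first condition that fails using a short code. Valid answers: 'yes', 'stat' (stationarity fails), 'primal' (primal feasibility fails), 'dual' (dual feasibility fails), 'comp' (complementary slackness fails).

Gradient of f: grad f(x) = Q x + c = (-6, -4)
Constraint values g_i(x) = a_i^T x - b_i:
  g_1((-1, 1)) = 0
  g_2((-1, 1)) = 0
Stationarity residual: grad f(x) + sum_i lambda_i a_i = (0, 0)
  -> stationarity OK
Primal feasibility (all g_i <= 0): OK
Dual feasibility (all lambda_i >= 0): FAILS
Complementary slackness (lambda_i * g_i(x) = 0 for all i): OK

Verdict: the first failing condition is dual_feasibility -> dual.

dual


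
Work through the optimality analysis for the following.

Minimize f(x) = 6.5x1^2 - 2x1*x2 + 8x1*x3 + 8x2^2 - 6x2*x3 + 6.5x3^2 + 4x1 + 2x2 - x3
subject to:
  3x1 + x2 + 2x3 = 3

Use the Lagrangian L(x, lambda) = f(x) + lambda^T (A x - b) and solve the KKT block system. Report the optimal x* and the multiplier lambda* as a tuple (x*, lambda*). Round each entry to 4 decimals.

Form the Lagrangian:
  L(x, lambda) = (1/2) x^T Q x + c^T x + lambda^T (A x - b)
Stationarity (grad_x L = 0): Q x + c + A^T lambda = 0.
Primal feasibility: A x = b.

This gives the KKT block system:
  [ Q   A^T ] [ x     ]   [-c ]
  [ A    0  ] [ lambda ] = [ b ]

Solving the linear system:
  x*      = (0.3001, 0.492, 0.8039)
  lambda* = (-4.4493)
  f(x*)   = 7.3642

x* = (0.3001, 0.492, 0.8039), lambda* = (-4.4493)


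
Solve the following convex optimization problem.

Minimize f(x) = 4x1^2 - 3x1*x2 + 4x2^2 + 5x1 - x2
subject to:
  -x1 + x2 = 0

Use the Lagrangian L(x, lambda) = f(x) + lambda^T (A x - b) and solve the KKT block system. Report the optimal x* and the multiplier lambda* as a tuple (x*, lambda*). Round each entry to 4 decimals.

Form the Lagrangian:
  L(x, lambda) = (1/2) x^T Q x + c^T x + lambda^T (A x - b)
Stationarity (grad_x L = 0): Q x + c + A^T lambda = 0.
Primal feasibility: A x = b.

This gives the KKT block system:
  [ Q   A^T ] [ x     ]   [-c ]
  [ A    0  ] [ lambda ] = [ b ]

Solving the linear system:
  x*      = (-0.4, -0.4)
  lambda* = (3)
  f(x*)   = -0.8

x* = (-0.4, -0.4), lambda* = (3)


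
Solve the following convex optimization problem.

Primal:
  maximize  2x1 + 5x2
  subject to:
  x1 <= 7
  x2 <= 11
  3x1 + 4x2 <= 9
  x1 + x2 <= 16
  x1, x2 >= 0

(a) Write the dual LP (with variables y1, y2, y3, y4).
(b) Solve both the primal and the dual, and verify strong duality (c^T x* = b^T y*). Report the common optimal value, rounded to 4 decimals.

The standard primal-dual pair for 'max c^T x s.t. A x <= b, x >= 0' is:
  Dual:  min b^T y  s.t.  A^T y >= c,  y >= 0.

So the dual LP is:
  minimize  7y1 + 11y2 + 9y3 + 16y4
  subject to:
    y1 + 3y3 + y4 >= 2
    y2 + 4y3 + y4 >= 5
    y1, y2, y3, y4 >= 0

Solving the primal: x* = (0, 2.25).
  primal value c^T x* = 11.25.
Solving the dual: y* = (0, 0, 1.25, 0).
  dual value b^T y* = 11.25.
Strong duality: c^T x* = b^T y*. Confirmed.

11.25


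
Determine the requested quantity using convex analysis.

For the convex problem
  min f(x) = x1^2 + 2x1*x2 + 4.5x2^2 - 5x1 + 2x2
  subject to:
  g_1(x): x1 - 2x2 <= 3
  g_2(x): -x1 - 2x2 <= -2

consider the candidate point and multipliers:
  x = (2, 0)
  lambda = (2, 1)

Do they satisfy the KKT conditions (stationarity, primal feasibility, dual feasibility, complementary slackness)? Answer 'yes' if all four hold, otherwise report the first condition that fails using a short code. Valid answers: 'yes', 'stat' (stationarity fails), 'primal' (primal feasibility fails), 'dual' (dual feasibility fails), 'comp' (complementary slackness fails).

Gradient of f: grad f(x) = Q x + c = (-1, 6)
Constraint values g_i(x) = a_i^T x - b_i:
  g_1((2, 0)) = -1
  g_2((2, 0)) = 0
Stationarity residual: grad f(x) + sum_i lambda_i a_i = (0, 0)
  -> stationarity OK
Primal feasibility (all g_i <= 0): OK
Dual feasibility (all lambda_i >= 0): OK
Complementary slackness (lambda_i * g_i(x) = 0 for all i): FAILS

Verdict: the first failing condition is complementary_slackness -> comp.

comp


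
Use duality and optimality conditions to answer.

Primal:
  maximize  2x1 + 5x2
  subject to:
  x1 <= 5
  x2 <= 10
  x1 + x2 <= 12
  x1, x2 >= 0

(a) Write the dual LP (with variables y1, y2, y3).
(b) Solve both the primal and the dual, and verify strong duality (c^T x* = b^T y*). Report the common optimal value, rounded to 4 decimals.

The standard primal-dual pair for 'max c^T x s.t. A x <= b, x >= 0' is:
  Dual:  min b^T y  s.t.  A^T y >= c,  y >= 0.

So the dual LP is:
  minimize  5y1 + 10y2 + 12y3
  subject to:
    y1 + y3 >= 2
    y2 + y3 >= 5
    y1, y2, y3 >= 0

Solving the primal: x* = (2, 10).
  primal value c^T x* = 54.
Solving the dual: y* = (0, 3, 2).
  dual value b^T y* = 54.
Strong duality: c^T x* = b^T y*. Confirmed.

54


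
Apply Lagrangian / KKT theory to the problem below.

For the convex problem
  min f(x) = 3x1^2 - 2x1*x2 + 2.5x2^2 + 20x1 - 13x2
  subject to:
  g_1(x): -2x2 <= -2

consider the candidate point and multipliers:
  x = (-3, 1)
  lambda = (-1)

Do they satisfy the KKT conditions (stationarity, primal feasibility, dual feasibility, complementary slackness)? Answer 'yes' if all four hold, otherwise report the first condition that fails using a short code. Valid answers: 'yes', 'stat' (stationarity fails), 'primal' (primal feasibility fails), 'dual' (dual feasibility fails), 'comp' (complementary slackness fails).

Gradient of f: grad f(x) = Q x + c = (0, -2)
Constraint values g_i(x) = a_i^T x - b_i:
  g_1((-3, 1)) = 0
Stationarity residual: grad f(x) + sum_i lambda_i a_i = (0, 0)
  -> stationarity OK
Primal feasibility (all g_i <= 0): OK
Dual feasibility (all lambda_i >= 0): FAILS
Complementary slackness (lambda_i * g_i(x) = 0 for all i): OK

Verdict: the first failing condition is dual_feasibility -> dual.

dual


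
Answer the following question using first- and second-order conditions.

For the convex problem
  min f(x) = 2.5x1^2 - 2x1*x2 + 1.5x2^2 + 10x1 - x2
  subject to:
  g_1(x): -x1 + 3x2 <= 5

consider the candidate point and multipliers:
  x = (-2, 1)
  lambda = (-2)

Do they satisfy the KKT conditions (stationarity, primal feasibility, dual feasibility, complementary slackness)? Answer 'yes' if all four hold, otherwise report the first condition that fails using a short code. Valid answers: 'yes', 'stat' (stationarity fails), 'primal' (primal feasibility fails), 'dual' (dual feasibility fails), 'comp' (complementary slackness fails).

Gradient of f: grad f(x) = Q x + c = (-2, 6)
Constraint values g_i(x) = a_i^T x - b_i:
  g_1((-2, 1)) = 0
Stationarity residual: grad f(x) + sum_i lambda_i a_i = (0, 0)
  -> stationarity OK
Primal feasibility (all g_i <= 0): OK
Dual feasibility (all lambda_i >= 0): FAILS
Complementary slackness (lambda_i * g_i(x) = 0 for all i): OK

Verdict: the first failing condition is dual_feasibility -> dual.

dual


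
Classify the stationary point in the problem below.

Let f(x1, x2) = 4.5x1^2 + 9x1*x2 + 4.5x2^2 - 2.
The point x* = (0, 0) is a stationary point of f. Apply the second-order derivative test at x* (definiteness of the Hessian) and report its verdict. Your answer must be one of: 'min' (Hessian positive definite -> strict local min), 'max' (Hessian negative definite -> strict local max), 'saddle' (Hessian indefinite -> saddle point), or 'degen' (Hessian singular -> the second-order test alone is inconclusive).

Compute the Hessian H = grad^2 f:
  H = [[9, 9], [9, 9]]
Verify stationarity: grad f(x*) = H x* + g = (0, 0).
Eigenvalues of H: 0, 18.
H has a zero eigenvalue (singular; positive semidefinite but not definite), so H is neither positive definite, negative definite, nor indefinite. The second-order test alone is inconclusive -> degen.
(Indeed, f is constant along the null direction of H through x*, so x* is not a strict local extremum.)

degen


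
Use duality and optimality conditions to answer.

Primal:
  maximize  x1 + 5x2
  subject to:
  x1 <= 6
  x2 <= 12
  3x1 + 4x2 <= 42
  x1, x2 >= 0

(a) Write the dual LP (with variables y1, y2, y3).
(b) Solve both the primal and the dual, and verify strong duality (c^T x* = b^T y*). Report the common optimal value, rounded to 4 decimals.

The standard primal-dual pair for 'max c^T x s.t. A x <= b, x >= 0' is:
  Dual:  min b^T y  s.t.  A^T y >= c,  y >= 0.

So the dual LP is:
  minimize  6y1 + 12y2 + 42y3
  subject to:
    y1 + 3y3 >= 1
    y2 + 4y3 >= 5
    y1, y2, y3 >= 0

Solving the primal: x* = (0, 10.5).
  primal value c^T x* = 52.5.
Solving the dual: y* = (0, 0, 1.25).
  dual value b^T y* = 52.5.
Strong duality: c^T x* = b^T y*. Confirmed.

52.5


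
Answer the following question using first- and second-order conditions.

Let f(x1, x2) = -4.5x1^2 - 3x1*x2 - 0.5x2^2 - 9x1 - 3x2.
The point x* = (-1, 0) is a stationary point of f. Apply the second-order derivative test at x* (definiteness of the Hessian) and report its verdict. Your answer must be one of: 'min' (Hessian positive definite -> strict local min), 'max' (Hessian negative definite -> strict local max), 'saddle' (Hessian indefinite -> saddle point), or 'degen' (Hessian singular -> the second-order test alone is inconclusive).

Compute the Hessian H = grad^2 f:
  H = [[-9, -3], [-3, -1]]
Verify stationarity: grad f(x*) = H x* + g = (0, 0).
Eigenvalues of H: -10, 0.
H has a zero eigenvalue (singular; negative semidefinite but not definite), so H is neither positive definite, negative definite, nor indefinite. The second-order test alone is inconclusive -> degen.
(Indeed, f is constant along the null direction of H through x*, so x* is not a strict local extremum.)

degen


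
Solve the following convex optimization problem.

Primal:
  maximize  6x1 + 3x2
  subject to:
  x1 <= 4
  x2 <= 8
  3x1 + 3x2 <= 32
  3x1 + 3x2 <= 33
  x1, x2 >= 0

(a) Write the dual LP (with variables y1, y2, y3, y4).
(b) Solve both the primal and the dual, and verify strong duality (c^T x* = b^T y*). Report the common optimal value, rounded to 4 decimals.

The standard primal-dual pair for 'max c^T x s.t. A x <= b, x >= 0' is:
  Dual:  min b^T y  s.t.  A^T y >= c,  y >= 0.

So the dual LP is:
  minimize  4y1 + 8y2 + 32y3 + 33y4
  subject to:
    y1 + 3y3 + 3y4 >= 6
    y2 + 3y3 + 3y4 >= 3
    y1, y2, y3, y4 >= 0

Solving the primal: x* = (4, 6.6667).
  primal value c^T x* = 44.
Solving the dual: y* = (3, 0, 1, 0).
  dual value b^T y* = 44.
Strong duality: c^T x* = b^T y*. Confirmed.

44


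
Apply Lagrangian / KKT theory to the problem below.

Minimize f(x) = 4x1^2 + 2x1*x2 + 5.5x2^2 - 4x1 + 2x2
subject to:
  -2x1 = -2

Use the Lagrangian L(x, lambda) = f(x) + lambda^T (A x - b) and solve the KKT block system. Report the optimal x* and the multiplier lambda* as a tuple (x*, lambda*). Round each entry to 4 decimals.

Form the Lagrangian:
  L(x, lambda) = (1/2) x^T Q x + c^T x + lambda^T (A x - b)
Stationarity (grad_x L = 0): Q x + c + A^T lambda = 0.
Primal feasibility: A x = b.

This gives the KKT block system:
  [ Q   A^T ] [ x     ]   [-c ]
  [ A    0  ] [ lambda ] = [ b ]

Solving the linear system:
  x*      = (1, -0.3636)
  lambda* = (1.6364)
  f(x*)   = -0.7273

x* = (1, -0.3636), lambda* = (1.6364)


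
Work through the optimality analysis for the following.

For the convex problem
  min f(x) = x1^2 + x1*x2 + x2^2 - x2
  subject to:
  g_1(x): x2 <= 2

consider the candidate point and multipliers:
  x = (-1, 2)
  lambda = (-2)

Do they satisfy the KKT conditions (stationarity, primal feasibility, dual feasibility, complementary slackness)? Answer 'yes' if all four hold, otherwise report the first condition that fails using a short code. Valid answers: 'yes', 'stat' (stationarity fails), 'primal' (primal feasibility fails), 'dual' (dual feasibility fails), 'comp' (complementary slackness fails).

Gradient of f: grad f(x) = Q x + c = (0, 2)
Constraint values g_i(x) = a_i^T x - b_i:
  g_1((-1, 2)) = 0
Stationarity residual: grad f(x) + sum_i lambda_i a_i = (0, 0)
  -> stationarity OK
Primal feasibility (all g_i <= 0): OK
Dual feasibility (all lambda_i >= 0): FAILS
Complementary slackness (lambda_i * g_i(x) = 0 for all i): OK

Verdict: the first failing condition is dual_feasibility -> dual.

dual


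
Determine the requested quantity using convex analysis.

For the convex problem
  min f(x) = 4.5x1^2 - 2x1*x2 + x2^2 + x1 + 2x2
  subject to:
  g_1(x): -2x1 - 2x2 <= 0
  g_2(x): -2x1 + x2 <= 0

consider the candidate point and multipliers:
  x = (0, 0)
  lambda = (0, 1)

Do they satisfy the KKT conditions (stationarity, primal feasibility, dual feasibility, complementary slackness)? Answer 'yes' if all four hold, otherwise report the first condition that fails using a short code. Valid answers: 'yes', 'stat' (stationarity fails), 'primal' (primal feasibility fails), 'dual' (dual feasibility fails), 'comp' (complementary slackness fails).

Gradient of f: grad f(x) = Q x + c = (1, 2)
Constraint values g_i(x) = a_i^T x - b_i:
  g_1((0, 0)) = 0
  g_2((0, 0)) = 0
Stationarity residual: grad f(x) + sum_i lambda_i a_i = (-1, 3)
  -> stationarity FAILS
Primal feasibility (all g_i <= 0): OK
Dual feasibility (all lambda_i >= 0): OK
Complementary slackness (lambda_i * g_i(x) = 0 for all i): OK

Verdict: the first failing condition is stationarity -> stat.

stat


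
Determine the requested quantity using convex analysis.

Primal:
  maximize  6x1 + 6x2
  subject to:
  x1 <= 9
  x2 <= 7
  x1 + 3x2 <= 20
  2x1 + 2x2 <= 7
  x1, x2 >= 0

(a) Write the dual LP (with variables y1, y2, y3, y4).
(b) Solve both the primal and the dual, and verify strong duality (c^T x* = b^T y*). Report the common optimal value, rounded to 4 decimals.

The standard primal-dual pair for 'max c^T x s.t. A x <= b, x >= 0' is:
  Dual:  min b^T y  s.t.  A^T y >= c,  y >= 0.

So the dual LP is:
  minimize  9y1 + 7y2 + 20y3 + 7y4
  subject to:
    y1 + y3 + 2y4 >= 6
    y2 + 3y3 + 2y4 >= 6
    y1, y2, y3, y4 >= 0

Solving the primal: x* = (3.5, 0).
  primal value c^T x* = 21.
Solving the dual: y* = (0, 0, 0, 3).
  dual value b^T y* = 21.
Strong duality: c^T x* = b^T y*. Confirmed.

21


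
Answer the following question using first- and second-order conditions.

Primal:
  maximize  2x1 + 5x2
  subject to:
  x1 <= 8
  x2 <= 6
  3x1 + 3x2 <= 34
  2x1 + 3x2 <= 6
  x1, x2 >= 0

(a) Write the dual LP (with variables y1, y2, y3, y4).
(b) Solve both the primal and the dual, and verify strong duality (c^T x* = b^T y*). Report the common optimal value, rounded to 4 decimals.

The standard primal-dual pair for 'max c^T x s.t. A x <= b, x >= 0' is:
  Dual:  min b^T y  s.t.  A^T y >= c,  y >= 0.

So the dual LP is:
  minimize  8y1 + 6y2 + 34y3 + 6y4
  subject to:
    y1 + 3y3 + 2y4 >= 2
    y2 + 3y3 + 3y4 >= 5
    y1, y2, y3, y4 >= 0

Solving the primal: x* = (0, 2).
  primal value c^T x* = 10.
Solving the dual: y* = (0, 0, 0, 1.6667).
  dual value b^T y* = 10.
Strong duality: c^T x* = b^T y*. Confirmed.

10


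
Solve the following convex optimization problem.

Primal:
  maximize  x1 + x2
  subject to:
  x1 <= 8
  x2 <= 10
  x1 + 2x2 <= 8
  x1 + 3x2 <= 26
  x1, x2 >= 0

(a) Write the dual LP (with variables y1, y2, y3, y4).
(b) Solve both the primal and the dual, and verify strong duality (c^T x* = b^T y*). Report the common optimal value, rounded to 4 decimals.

The standard primal-dual pair for 'max c^T x s.t. A x <= b, x >= 0' is:
  Dual:  min b^T y  s.t.  A^T y >= c,  y >= 0.

So the dual LP is:
  minimize  8y1 + 10y2 + 8y3 + 26y4
  subject to:
    y1 + y3 + y4 >= 1
    y2 + 2y3 + 3y4 >= 1
    y1, y2, y3, y4 >= 0

Solving the primal: x* = (8, 0).
  primal value c^T x* = 8.
Solving the dual: y* = (0.5, 0, 0.5, 0).
  dual value b^T y* = 8.
Strong duality: c^T x* = b^T y*. Confirmed.

8


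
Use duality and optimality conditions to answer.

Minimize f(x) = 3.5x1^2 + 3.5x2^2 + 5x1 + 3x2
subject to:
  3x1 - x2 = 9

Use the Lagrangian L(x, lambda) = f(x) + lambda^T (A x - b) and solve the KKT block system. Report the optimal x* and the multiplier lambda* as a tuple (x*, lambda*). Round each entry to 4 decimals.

Form the Lagrangian:
  L(x, lambda) = (1/2) x^T Q x + c^T x + lambda^T (A x - b)
Stationarity (grad_x L = 0): Q x + c + A^T lambda = 0.
Primal feasibility: A x = b.

This gives the KKT block system:
  [ Q   A^T ] [ x     ]   [-c ]
  [ A    0  ] [ lambda ] = [ b ]

Solving the linear system:
  x*      = (2.5, -1.5)
  lambda* = (-7.5)
  f(x*)   = 37.75

x* = (2.5, -1.5), lambda* = (-7.5)


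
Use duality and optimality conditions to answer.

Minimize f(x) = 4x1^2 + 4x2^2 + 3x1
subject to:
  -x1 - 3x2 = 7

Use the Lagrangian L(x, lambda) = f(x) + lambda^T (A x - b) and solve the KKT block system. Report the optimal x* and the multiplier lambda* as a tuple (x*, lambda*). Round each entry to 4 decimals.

Form the Lagrangian:
  L(x, lambda) = (1/2) x^T Q x + c^T x + lambda^T (A x - b)
Stationarity (grad_x L = 0): Q x + c + A^T lambda = 0.
Primal feasibility: A x = b.

This gives the KKT block system:
  [ Q   A^T ] [ x     ]   [-c ]
  [ A    0  ] [ lambda ] = [ b ]

Solving the linear system:
  x*      = (-1.0375, -1.9875)
  lambda* = (-5.3)
  f(x*)   = 16.9937

x* = (-1.0375, -1.9875), lambda* = (-5.3)


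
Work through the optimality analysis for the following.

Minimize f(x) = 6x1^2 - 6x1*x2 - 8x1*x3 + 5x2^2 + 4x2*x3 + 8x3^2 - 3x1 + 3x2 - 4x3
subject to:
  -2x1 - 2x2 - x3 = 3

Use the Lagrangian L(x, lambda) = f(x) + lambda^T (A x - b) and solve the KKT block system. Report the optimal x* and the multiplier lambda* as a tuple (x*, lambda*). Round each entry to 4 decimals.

Form the Lagrangian:
  L(x, lambda) = (1/2) x^T Q x + c^T x + lambda^T (A x - b)
Stationarity (grad_x L = 0): Q x + c + A^T lambda = 0.
Primal feasibility: A x = b.

This gives the KKT block system:
  [ Q   A^T ] [ x     ]   [-c ]
  [ A    0  ] [ lambda ] = [ b ]

Solving the linear system:
  x*      = (-0.5136, -1.0535, 0.1342)
  lambda* = (-1.9581)
  f(x*)   = 1.859

x* = (-0.5136, -1.0535, 0.1342), lambda* = (-1.9581)


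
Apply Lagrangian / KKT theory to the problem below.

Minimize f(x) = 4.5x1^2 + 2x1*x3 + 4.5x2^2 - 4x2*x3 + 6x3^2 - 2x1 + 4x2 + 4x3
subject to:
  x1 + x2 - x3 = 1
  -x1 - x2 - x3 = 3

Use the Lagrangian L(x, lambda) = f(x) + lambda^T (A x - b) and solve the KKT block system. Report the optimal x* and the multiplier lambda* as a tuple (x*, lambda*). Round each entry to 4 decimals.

Form the Lagrangian:
  L(x, lambda) = (1/2) x^T Q x + c^T x + lambda^T (A x - b)
Stationarity (grad_x L = 0): Q x + c + A^T lambda = 0.
Primal feasibility: A x = b.

This gives the KKT block system:
  [ Q   A^T ] [ x     ]   [-c ]
  [ A    0  ] [ lambda ] = [ b ]

Solving the linear system:
  x*      = (0.5, -1.5, -2)
  lambda* = (-5.75, -7.25)
  f(x*)   = 6.25

x* = (0.5, -1.5, -2), lambda* = (-5.75, -7.25)


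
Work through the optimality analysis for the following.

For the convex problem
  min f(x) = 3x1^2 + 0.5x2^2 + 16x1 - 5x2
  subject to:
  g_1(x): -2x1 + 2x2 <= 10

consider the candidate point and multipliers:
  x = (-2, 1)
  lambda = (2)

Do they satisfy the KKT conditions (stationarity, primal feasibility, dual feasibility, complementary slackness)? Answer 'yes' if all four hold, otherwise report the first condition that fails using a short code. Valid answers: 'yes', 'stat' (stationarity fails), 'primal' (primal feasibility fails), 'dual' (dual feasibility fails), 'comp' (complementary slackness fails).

Gradient of f: grad f(x) = Q x + c = (4, -4)
Constraint values g_i(x) = a_i^T x - b_i:
  g_1((-2, 1)) = -4
Stationarity residual: grad f(x) + sum_i lambda_i a_i = (0, 0)
  -> stationarity OK
Primal feasibility (all g_i <= 0): OK
Dual feasibility (all lambda_i >= 0): OK
Complementary slackness (lambda_i * g_i(x) = 0 for all i): FAILS

Verdict: the first failing condition is complementary_slackness -> comp.

comp


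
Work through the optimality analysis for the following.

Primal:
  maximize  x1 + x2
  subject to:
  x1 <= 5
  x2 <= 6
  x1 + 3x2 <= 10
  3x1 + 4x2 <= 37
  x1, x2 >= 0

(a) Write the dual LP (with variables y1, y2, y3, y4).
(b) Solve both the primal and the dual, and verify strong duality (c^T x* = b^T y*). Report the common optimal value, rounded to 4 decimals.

The standard primal-dual pair for 'max c^T x s.t. A x <= b, x >= 0' is:
  Dual:  min b^T y  s.t.  A^T y >= c,  y >= 0.

So the dual LP is:
  minimize  5y1 + 6y2 + 10y3 + 37y4
  subject to:
    y1 + y3 + 3y4 >= 1
    y2 + 3y3 + 4y4 >= 1
    y1, y2, y3, y4 >= 0

Solving the primal: x* = (5, 1.6667).
  primal value c^T x* = 6.6667.
Solving the dual: y* = (0.6667, 0, 0.3333, 0).
  dual value b^T y* = 6.6667.
Strong duality: c^T x* = b^T y*. Confirmed.

6.6667


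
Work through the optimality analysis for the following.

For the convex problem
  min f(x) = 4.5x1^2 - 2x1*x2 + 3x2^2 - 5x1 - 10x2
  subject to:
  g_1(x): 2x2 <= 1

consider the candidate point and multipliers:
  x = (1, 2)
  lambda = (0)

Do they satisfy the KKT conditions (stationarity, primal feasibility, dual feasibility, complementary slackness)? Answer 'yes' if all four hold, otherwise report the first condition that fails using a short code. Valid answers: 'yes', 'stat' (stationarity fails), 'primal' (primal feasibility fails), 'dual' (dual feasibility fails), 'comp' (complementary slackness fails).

Gradient of f: grad f(x) = Q x + c = (0, 0)
Constraint values g_i(x) = a_i^T x - b_i:
  g_1((1, 2)) = 3
Stationarity residual: grad f(x) + sum_i lambda_i a_i = (0, 0)
  -> stationarity OK
Primal feasibility (all g_i <= 0): FAILS
Dual feasibility (all lambda_i >= 0): OK
Complementary slackness (lambda_i * g_i(x) = 0 for all i): OK

Verdict: the first failing condition is primal_feasibility -> primal.

primal


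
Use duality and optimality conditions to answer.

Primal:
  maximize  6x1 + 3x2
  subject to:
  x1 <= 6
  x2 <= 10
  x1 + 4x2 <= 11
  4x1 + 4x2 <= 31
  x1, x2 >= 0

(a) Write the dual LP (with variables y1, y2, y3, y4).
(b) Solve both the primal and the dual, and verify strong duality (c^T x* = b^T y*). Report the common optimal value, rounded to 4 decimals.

The standard primal-dual pair for 'max c^T x s.t. A x <= b, x >= 0' is:
  Dual:  min b^T y  s.t.  A^T y >= c,  y >= 0.

So the dual LP is:
  minimize  6y1 + 10y2 + 11y3 + 31y4
  subject to:
    y1 + y3 + 4y4 >= 6
    y2 + 4y3 + 4y4 >= 3
    y1, y2, y3, y4 >= 0

Solving the primal: x* = (6, 1.25).
  primal value c^T x* = 39.75.
Solving the dual: y* = (5.25, 0, 0.75, 0).
  dual value b^T y* = 39.75.
Strong duality: c^T x* = b^T y*. Confirmed.

39.75


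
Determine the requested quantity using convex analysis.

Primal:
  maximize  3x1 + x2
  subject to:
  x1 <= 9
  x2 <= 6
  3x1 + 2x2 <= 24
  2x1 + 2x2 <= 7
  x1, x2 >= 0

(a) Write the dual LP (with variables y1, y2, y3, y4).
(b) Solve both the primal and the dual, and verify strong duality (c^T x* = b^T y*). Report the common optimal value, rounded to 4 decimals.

The standard primal-dual pair for 'max c^T x s.t. A x <= b, x >= 0' is:
  Dual:  min b^T y  s.t.  A^T y >= c,  y >= 0.

So the dual LP is:
  minimize  9y1 + 6y2 + 24y3 + 7y4
  subject to:
    y1 + 3y3 + 2y4 >= 3
    y2 + 2y3 + 2y4 >= 1
    y1, y2, y3, y4 >= 0

Solving the primal: x* = (3.5, 0).
  primal value c^T x* = 10.5.
Solving the dual: y* = (0, 0, 0, 1.5).
  dual value b^T y* = 10.5.
Strong duality: c^T x* = b^T y*. Confirmed.

10.5


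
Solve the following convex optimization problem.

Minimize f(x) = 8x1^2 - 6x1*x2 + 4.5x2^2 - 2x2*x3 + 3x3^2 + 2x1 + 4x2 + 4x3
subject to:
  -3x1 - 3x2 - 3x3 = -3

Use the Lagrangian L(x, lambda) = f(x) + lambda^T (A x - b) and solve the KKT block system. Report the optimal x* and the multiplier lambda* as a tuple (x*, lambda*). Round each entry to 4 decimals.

Form the Lagrangian:
  L(x, lambda) = (1/2) x^T Q x + c^T x + lambda^T (A x - b)
Stationarity (grad_x L = 0): Q x + c + A^T lambda = 0.
Primal feasibility: A x = b.

This gives the KKT block system:
  [ Q   A^T ] [ x     ]   [-c ]
  [ A    0  ] [ lambda ] = [ b ]

Solving the linear system:
  x*      = (0.3285, 0.3865, 0.285)
  lambda* = (1.6457)
  f(x*)   = 4.1401

x* = (0.3285, 0.3865, 0.285), lambda* = (1.6457)


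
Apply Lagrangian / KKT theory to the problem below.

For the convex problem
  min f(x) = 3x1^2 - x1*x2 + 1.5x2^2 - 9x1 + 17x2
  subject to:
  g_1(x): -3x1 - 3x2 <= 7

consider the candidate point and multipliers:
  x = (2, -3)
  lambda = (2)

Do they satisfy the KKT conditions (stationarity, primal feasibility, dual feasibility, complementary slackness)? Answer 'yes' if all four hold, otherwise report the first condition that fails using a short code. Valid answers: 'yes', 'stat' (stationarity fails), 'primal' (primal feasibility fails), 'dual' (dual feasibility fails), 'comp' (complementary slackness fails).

Gradient of f: grad f(x) = Q x + c = (6, 6)
Constraint values g_i(x) = a_i^T x - b_i:
  g_1((2, -3)) = -4
Stationarity residual: grad f(x) + sum_i lambda_i a_i = (0, 0)
  -> stationarity OK
Primal feasibility (all g_i <= 0): OK
Dual feasibility (all lambda_i >= 0): OK
Complementary slackness (lambda_i * g_i(x) = 0 for all i): FAILS

Verdict: the first failing condition is complementary_slackness -> comp.

comp


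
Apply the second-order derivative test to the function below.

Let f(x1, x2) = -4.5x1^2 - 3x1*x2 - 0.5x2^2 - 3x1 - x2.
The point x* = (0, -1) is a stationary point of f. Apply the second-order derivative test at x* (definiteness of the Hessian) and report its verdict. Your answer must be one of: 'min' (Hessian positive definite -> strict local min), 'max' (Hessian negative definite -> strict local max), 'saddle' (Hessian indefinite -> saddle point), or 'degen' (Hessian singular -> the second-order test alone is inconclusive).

Compute the Hessian H = grad^2 f:
  H = [[-9, -3], [-3, -1]]
Verify stationarity: grad f(x*) = H x* + g = (0, 0).
Eigenvalues of H: -10, 0.
H has a zero eigenvalue (singular; negative semidefinite but not definite), so H is neither positive definite, negative definite, nor indefinite. The second-order test alone is inconclusive -> degen.
(Indeed, f is constant along the null direction of H through x*, so x* is not a strict local extremum.)

degen


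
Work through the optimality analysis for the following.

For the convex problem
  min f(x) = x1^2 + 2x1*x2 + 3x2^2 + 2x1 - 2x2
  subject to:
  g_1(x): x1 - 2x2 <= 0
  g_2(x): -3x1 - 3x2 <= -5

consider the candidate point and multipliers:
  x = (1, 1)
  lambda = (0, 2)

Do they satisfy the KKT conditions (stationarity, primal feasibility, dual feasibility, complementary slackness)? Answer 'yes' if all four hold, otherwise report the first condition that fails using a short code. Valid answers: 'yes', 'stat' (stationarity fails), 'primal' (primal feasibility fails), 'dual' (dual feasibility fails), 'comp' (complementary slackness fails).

Gradient of f: grad f(x) = Q x + c = (6, 6)
Constraint values g_i(x) = a_i^T x - b_i:
  g_1((1, 1)) = -1
  g_2((1, 1)) = -1
Stationarity residual: grad f(x) + sum_i lambda_i a_i = (0, 0)
  -> stationarity OK
Primal feasibility (all g_i <= 0): OK
Dual feasibility (all lambda_i >= 0): OK
Complementary slackness (lambda_i * g_i(x) = 0 for all i): FAILS

Verdict: the first failing condition is complementary_slackness -> comp.

comp


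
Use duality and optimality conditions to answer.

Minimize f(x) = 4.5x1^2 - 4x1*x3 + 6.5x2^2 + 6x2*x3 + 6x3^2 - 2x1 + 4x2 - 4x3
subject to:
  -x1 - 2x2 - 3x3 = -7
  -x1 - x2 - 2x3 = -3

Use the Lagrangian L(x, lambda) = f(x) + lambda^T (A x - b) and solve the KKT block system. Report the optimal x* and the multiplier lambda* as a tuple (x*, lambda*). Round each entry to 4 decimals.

Form the Lagrangian:
  L(x, lambda) = (1/2) x^T Q x + c^T x + lambda^T (A x - b)
Stationarity (grad_x L = 0): Q x + c + A^T lambda = 0.
Primal feasibility: A x = b.

This gives the KKT block system:
  [ Q   A^T ] [ x     ]   [-c ]
  [ A    0  ] [ lambda ] = [ b ]

Solving the linear system:
  x*      = (-1.7, 3.3, 0.7)
  lambda* = (71.2, -91.3)
  f(x*)   = 119.15

x* = (-1.7, 3.3, 0.7), lambda* = (71.2, -91.3)
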